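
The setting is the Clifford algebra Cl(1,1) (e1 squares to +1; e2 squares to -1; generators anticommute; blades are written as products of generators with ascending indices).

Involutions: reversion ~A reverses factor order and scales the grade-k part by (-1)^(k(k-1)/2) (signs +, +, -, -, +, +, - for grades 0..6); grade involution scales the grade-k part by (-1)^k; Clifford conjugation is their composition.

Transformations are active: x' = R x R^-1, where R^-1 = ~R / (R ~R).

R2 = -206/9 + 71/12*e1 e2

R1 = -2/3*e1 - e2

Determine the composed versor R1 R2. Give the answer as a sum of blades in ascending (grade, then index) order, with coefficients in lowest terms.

Distribute over the terms of R1 (each basis-blade product reordered to ascending indices, repeated generators contracted through their squares):
(-2/3*e1) R2 = 412/27*e1 - 71/18*e2
(-e2) R2 = -71/12*e1 + 206/9*e2
Summing the partial products and collecting blades:
Answer: 1009/108*e1 + 341/18*e2


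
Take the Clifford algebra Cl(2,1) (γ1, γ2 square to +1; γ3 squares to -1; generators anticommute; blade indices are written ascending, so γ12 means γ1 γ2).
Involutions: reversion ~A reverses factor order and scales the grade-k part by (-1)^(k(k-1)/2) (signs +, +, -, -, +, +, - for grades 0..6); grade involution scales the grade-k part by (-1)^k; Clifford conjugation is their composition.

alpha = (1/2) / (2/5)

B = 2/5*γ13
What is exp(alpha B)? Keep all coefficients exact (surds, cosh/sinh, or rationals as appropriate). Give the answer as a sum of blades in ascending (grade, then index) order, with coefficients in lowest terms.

B^2 = (2/5)^2*(γ13)^2 = 4/25*(+1) = 4/25 (a basis 2-blade squares to minus the product of its generators' squares).
B^2 = 4/25 — the series telescopes hyperbolically here: l = 2/5, alpha*l = 1/2, so exp(alpha B) = cosh(1/2) + (sinh(1/2)/(2/5))*B = cosh(1/2) + (5*sinh(1/2)/2)*B.
Answer: cosh(1/2) + sinh(1/2)*γ13


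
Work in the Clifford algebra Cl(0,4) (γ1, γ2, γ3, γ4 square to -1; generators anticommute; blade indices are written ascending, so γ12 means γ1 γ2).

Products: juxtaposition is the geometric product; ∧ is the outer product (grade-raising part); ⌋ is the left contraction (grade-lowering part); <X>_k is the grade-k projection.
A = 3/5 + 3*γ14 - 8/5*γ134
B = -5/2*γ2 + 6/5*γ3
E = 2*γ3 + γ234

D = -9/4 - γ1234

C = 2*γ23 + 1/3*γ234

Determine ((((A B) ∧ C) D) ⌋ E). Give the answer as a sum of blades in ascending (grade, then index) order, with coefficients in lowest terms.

step 1: -3/2*γ2 + 18/25*γ3 - 48/25*γ14 + 15/2*γ124 - 18/5*γ134 + 4*γ1234
step 2: -96/25*γ1234
step 3: 96/25 + 216/25*γ1234
step 4: 192/25*γ3 + 96/25*γ234
Answer: 192/25*γ3 + 96/25*γ234


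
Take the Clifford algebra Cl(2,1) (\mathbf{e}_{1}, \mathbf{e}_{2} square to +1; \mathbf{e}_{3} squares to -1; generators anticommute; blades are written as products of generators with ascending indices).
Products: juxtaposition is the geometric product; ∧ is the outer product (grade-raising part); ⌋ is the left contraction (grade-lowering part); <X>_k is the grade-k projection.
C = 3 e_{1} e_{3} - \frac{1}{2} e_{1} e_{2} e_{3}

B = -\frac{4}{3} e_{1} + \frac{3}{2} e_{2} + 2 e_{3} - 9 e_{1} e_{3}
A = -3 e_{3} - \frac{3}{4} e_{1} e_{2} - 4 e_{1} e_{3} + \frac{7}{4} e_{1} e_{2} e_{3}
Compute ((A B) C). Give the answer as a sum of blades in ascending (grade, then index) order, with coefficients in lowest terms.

step 1: 42 + \frac{271}{8} e_{1} + \frac{59}{4} e_{2} - \frac{16}{3} e_{3} - \frac{7}{2} e_{1} e_{2} - \frac{53}{8} e_{1} e_{3} - \frac{55}{12} e_{2} e_{3} + \frac{9}{2} e_{1} e_{2} e_{3}
step 2: -\frac{177}{8} - \frac{329}{24} e_{1} - \frac{269}{16} e_{2} + \frac{799}{8} e_{3} + \frac{133}{12} e_{1} e_{2} + \frac{1067}{8} e_{1} e_{3} - \frac{103}{16} e_{2} e_{3} - \frac{261}{4} e_{1} e_{2} e_{3}
Answer: -\frac{177}{8} - \frac{329}{24} e_{1} - \frac{269}{16} e_{2} + \frac{799}{8} e_{3} + \frac{133}{12} e_{1} e_{2} + \frac{1067}{8} e_{1} e_{3} - \frac{103}{16} e_{2} e_{3} - \frac{261}{4} e_{1} e_{2} e_{3}


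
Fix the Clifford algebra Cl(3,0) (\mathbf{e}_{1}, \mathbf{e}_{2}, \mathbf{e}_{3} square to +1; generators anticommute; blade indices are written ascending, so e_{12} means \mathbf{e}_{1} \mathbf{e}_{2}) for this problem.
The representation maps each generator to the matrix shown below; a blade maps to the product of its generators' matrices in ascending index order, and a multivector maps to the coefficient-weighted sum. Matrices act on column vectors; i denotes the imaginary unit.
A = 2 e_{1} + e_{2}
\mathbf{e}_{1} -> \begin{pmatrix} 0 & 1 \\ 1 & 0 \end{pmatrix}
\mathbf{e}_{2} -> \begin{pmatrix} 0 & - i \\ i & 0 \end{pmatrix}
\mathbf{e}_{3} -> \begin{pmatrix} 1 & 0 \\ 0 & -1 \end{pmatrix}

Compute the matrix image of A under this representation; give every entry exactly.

M = (2)*rho(e_{1}) + (1)*rho(e_{2}), summed entrywise:
Answer: \begin{pmatrix} 0 & 2 - i \\ 2 + i & 0 \end{pmatrix}


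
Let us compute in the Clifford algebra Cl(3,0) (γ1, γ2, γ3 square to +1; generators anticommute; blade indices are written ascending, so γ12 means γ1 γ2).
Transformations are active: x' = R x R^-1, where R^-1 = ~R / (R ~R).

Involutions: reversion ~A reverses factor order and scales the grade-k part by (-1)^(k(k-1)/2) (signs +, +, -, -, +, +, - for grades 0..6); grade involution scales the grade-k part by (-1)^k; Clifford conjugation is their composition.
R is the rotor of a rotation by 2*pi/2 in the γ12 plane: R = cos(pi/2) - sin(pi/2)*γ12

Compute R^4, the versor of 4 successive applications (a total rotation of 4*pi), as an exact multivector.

The rotor phase is half the rotation angle and phases add under composition, so 4 steps in the γ12 plane accumulate phase 4*(pi/2) = 2*pi: R^4 = cos(2*pi) - sin(2*pi)*γ12.
cos(2*pi) = 1 and sin(2*pi) = 0, so R^4 = 1. The total rotation 4*pi is 2 full turns, so every vector returns to itself, yet the rotor is +1, back on the identity sheet (an even number of 2*pi turns).
Answer: 1


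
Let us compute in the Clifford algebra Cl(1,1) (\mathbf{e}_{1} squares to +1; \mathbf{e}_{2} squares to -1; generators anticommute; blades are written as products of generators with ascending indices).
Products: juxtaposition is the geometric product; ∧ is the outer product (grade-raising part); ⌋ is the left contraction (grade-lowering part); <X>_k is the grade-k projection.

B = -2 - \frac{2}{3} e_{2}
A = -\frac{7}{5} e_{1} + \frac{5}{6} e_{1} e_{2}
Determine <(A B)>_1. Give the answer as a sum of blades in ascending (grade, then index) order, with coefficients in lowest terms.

step 1: \frac{151}{45} e_{1} - \frac{11}{15} e_{1} e_{2}
step 2: \frac{151}{45} e_{1}
Answer: \frac{151}{45} e_{1}


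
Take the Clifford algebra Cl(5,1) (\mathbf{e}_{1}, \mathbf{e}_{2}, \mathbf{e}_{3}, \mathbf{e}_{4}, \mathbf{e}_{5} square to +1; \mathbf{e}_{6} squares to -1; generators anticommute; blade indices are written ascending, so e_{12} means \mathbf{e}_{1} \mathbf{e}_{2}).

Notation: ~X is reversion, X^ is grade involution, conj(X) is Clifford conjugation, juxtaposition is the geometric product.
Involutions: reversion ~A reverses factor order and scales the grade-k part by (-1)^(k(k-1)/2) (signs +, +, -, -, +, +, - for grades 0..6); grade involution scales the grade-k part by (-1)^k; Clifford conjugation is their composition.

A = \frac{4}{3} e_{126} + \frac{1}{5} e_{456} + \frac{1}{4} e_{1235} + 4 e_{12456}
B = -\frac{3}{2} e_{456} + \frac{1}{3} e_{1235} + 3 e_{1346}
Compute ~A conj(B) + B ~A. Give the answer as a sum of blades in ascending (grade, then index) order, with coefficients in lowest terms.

first term: \frac{23}{60} - 6 e_{12} + \frac{3}{5} e_{135} + 4 e_{234} + 12 e_{235} - \frac{4}{3} e_{346} + \frac{4}{9} e_{356} - 2 e_{1245} - \frac{3}{4} e_{2456} + \frac{37}{120} e_{12346}
second term: \frac{23}{60} - 6 e_{12} + \frac{3}{5} e_{135} + 4 e_{234} - 12 e_{235} + \frac{4}{3} e_{346} + \frac{4}{9} e_{356} - 2 e_{1245} - \frac{3}{4} e_{2456} - \frac{37}{120} e_{12346}
Answer: \frac{23}{30} - 12 e_{12} + \frac{6}{5} e_{135} + 8 e_{234} + \frac{8}{9} e_{356} - 4 e_{1245} - \frac{3}{2} e_{2456}


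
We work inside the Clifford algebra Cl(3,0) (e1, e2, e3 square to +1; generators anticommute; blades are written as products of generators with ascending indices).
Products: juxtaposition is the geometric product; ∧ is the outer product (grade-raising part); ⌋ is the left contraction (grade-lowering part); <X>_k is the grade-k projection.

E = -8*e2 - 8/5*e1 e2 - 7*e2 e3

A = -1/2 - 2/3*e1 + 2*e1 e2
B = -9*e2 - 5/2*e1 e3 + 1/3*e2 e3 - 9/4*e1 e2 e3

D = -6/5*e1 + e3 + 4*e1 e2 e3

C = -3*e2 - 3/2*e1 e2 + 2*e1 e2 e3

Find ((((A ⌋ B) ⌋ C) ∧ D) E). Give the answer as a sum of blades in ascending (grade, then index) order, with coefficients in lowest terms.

step 1: 9/2*e2 + 37/6*e3 + 5/4*e1 e3 + 4/3*e2 e3 + 9/8*e1 e2 e3
step 2: -63/4 + 49/12*e1 + 5/2*e2 + 37/3*e1 e2 - 9*e1 e3
step 3: 189/10*e1 - 63/4*e3 + 3*e1 e2 + 49/12*e1 e3 + 5/2*e2 e3 - 152/3*e1 e2 e3
step 4: 223/10 - 1136/3*e1 - 14049/100*e2 - 916/15*e3 - 7357/60*e1 e2 - 1267/3*e1 e3 - 1988/15*e2 e3 - 2233/30*e1 e2 e3
Answer: 223/10 - 1136/3*e1 - 14049/100*e2 - 916/15*e3 - 7357/60*e1 e2 - 1267/3*e1 e3 - 1988/15*e2 e3 - 2233/30*e1 e2 e3


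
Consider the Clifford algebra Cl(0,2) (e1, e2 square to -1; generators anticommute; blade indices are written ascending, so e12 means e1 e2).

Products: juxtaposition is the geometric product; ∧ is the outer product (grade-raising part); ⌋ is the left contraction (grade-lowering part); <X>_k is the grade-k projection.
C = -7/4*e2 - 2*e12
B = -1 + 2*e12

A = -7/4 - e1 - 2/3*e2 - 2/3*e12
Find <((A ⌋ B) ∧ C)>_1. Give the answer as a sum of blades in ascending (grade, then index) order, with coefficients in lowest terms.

step 1: 37/12 - 4/3*e1 + 2*e2 - 7/2*e12
step 2: -259/48*e2 - 23/6*e12
step 3: -259/48*e2
Answer: -259/48*e2


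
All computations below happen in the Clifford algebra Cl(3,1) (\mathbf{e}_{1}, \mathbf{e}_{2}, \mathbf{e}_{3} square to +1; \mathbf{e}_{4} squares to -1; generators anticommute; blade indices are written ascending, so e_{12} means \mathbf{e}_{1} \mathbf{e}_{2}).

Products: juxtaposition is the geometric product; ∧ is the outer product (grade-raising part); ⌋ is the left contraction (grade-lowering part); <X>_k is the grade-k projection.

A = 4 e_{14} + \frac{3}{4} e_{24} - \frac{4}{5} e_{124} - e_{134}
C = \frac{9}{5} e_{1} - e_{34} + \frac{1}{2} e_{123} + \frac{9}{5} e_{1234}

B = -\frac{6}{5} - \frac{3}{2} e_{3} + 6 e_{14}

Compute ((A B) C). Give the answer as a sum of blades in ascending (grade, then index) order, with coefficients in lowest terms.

step 1: 24 + \frac{24}{5} e_{2} + 6 e_{3} - \frac{9}{2} e_{12} - \frac{63}{10} e_{14} - \frac{9}{10} e_{24} + \frac{24}{25} e_{124} + \frac{36}{5} e_{134} + \frac{9}{8} e_{234} - \frac{6}{5} e_{1234}
step 2: \frac{54}{25} + \frac{1359}{40} e_{1} + \frac{3987}{200} e_{2} + \frac{261}{500} e_{3} + \frac{237}{50} e_{4} - \frac{111}{25} e_{12} - \frac{132}{25} e_{13} + \frac{9}{16} e_{14} - \frac{261}{25} e_{23} - \frac{234}{125} e_{24} - \frac{123}{50} e_{34} + \frac{276}{25} e_{123} + \frac{459}{50} e_{124} - \frac{909}{100} e_{134} + \frac{51}{100} e_{234} + \frac{1827}{40} e_{1234}
Answer: \frac{54}{25} + \frac{1359}{40} e_{1} + \frac{3987}{200} e_{2} + \frac{261}{500} e_{3} + \frac{237}{50} e_{4} - \frac{111}{25} e_{12} - \frac{132}{25} e_{13} + \frac{9}{16} e_{14} - \frac{261}{25} e_{23} - \frac{234}{125} e_{24} - \frac{123}{50} e_{34} + \frac{276}{25} e_{123} + \frac{459}{50} e_{124} - \frac{909}{100} e_{134} + \frac{51}{100} e_{234} + \frac{1827}{40} e_{1234}


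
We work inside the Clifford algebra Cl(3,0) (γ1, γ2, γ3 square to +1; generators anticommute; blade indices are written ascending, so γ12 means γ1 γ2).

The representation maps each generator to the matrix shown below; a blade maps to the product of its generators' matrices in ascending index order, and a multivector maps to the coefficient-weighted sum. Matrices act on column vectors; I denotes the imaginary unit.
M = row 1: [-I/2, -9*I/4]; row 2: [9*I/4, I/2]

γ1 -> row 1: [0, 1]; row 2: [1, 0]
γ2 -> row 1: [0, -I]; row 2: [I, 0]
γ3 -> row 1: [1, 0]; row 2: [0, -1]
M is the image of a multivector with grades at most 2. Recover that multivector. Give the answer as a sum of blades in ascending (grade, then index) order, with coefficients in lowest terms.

Method: 1, rho(γ1), rho(γ2), rho(γ3) form a trace-orthogonal basis of the 2x2 complex matrices (tr(X Y) = 2 if X = Y, else 0), so M = m0*1 + m1*rho(γ1) + m2*rho(γ2) + m3*rho(γ3) with m0 = tr(M)/2 = 0, m1 = tr(M rho(γ1))/2 = 0, m2 = tr(M rho(γ2))/2 = 9/4, m3 = tr(M rho(γ3))/2 = -I/2.
Multiplying table entries, the bivector images are rho(γ12) = I*rho(γ3), rho(γ13) = -I*rho(γ2), rho(γ23) = I*rho(γ1); with real blade coefficients the real parts of m0..m3 are the coefficients of 1, γ1, γ2, γ3 and the imaginary parts give the bivectors (γ23: Im m1, γ13: -Im m2, γ12: Im m3).
Answer: 9/4*γ2 - 1/2*γ12


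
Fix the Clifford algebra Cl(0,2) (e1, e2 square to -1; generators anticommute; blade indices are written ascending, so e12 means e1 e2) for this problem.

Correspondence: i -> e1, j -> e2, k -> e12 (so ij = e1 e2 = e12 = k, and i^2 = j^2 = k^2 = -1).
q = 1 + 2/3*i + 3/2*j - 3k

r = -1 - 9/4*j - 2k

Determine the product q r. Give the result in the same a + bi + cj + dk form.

In blades: q = 1 + 2/3*e1 + 3/2*e2 - 3*e12, r = -1 - 9/4*e2 - 2*e12.
Distribute q over r term by term (generator squares from the signature, products reordered to ascending indices): (1)*r = -1 - 9/4*e2 - 2*e12; (2/3*e1)*r = -2/3*e1 + 4/3*e2 - 3/2*e12; (3/2*e2)*r = 27/8 - 3*e1 - 3/2*e2; (-3*e12)*r = -6 - 27/4*e1 + 3*e12.
Sum: -29/8 - 125/12*e1 - 29/12*e2 - 1/2*e12; translating back through the correspondence:
Answer: -29/8 - 125/12*i - 29/12*j - 1/2*k


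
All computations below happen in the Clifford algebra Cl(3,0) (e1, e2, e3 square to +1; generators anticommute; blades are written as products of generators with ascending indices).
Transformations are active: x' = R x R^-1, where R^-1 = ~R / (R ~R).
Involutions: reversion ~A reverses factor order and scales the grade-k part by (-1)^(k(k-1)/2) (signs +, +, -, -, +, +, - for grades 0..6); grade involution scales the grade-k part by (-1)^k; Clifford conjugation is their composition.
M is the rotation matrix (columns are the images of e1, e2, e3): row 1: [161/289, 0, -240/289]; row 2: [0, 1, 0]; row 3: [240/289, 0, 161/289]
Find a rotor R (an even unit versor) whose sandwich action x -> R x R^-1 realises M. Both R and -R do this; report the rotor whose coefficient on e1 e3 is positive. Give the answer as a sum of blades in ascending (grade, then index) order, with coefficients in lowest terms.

Method: write R = a + b12*e1 e2 + b13*e1 e3 + b23*e2 e3 with a^2 + b12^2 + b13^2 + b23^2 = 1 (so R^-1 = ~R). Expanding the columns R e_j ~R gives tr M = 4a^2 - 1 and, from the antisymmetric part, M21 - M12 = -4a*b12, M13 - M31 = 4a*b13, M32 - M23 = -4a*b23.
Here tr M = 611/289, so a^2 = (1 + tr M)/4 = 225/289 and a = ±15/17. Taking a = 15/17: M21 - M12 = 0, M13 - M31 = -480/289, M32 - M23 = 0, giving b12 = 0, b13 = -8/17, b23 = 0, i.e. R = 15/17 - 8/17*e1 e3.
Its e1 e3 coefficient is negative, so report the other preimage -R.
Answer: -15/17 + 8/17*e1 e3. Recall the cover is two-to-one: with M of trace 611/289, both preimages act alike, and the stated e1 e3 sign chooses the sheet.


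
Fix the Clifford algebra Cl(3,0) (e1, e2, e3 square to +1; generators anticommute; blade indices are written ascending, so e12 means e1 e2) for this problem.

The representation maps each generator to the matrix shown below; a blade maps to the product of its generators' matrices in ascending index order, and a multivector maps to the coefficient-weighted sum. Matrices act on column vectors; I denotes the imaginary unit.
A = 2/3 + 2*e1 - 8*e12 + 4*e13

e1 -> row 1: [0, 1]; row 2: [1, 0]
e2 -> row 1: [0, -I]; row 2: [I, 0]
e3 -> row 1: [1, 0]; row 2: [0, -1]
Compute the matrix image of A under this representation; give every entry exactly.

Bivector images (products of the table entries): rho(e12) = rho(e1)rho(e2) = row 1: [I, 0]; row 2: [0, -I]; rho(e13) = rho(e1)rho(e3) = row 1: [0, -1]; row 2: [1, 0].
M = (2/3)*1 + (2)*rho(e1) + (-8)*rho(e12) + (4)*rho(e13), summed entrywise (1 is the identity matrix):
Answer: row 1: [2/3 - 8*I, -2]; row 2: [6, 2/3 + 8*I]


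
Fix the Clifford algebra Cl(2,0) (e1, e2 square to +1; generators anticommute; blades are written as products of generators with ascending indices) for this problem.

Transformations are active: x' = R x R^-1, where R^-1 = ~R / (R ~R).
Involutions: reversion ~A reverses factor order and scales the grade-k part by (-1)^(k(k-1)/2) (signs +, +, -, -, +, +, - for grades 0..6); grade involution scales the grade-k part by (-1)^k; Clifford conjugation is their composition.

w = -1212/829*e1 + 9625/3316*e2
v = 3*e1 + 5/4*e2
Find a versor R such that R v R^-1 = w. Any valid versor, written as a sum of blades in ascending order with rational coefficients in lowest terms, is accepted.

Construction: equal norms (both 169/16) license R = v + w = 1275/829*e1 + 6885/1658*e2 — nothing changes along that direction, while (v - w)/2 changes sign, so v maps onto w.
Answer: 1275/829*e1 + 6885/1658*e2


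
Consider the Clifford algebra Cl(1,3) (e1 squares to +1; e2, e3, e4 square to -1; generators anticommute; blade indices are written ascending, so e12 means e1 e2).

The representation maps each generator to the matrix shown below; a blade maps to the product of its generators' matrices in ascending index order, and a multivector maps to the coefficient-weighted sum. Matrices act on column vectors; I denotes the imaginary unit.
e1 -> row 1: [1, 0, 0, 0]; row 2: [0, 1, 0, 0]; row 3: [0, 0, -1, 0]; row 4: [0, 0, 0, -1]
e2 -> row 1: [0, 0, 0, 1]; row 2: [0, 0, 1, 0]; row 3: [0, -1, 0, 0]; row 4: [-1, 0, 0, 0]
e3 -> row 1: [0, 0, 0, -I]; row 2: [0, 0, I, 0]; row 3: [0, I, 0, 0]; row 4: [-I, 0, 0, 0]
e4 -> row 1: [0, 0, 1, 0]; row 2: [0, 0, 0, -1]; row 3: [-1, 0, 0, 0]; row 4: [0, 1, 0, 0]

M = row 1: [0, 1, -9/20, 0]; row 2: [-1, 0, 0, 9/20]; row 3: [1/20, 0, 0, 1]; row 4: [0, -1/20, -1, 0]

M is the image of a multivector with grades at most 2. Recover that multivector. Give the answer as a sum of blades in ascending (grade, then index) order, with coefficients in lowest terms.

Method: the blade images are trace-orthogonal — tr(rho(e_A) rho(e_B)^-1) = 4 if A = B and 0 otherwise — and rho(e_A)^-1 = (e_A)^2 * rho(e_A) with (e_A)^2 = +1 or -1, so the coefficient of e_A in the preimage is (e_A)^2 * tr(M rho(e_A))/4.
Nonzero projections over blades of grade <= 2: e4: (e4)^2 = -1, tr(M rho(e4)) = 1, coefficient -1/4; e14: (e14)^2 = +1, tr(M rho(e14)) = -4/5, coefficient -1/5; e24: (e24)^2 = -1, tr(M rho(e24)) = -4, coefficient 1. Every other blade of grade <= 2 projects to 0.
Answer: -1/4*e4 - 1/5*e14 + e24


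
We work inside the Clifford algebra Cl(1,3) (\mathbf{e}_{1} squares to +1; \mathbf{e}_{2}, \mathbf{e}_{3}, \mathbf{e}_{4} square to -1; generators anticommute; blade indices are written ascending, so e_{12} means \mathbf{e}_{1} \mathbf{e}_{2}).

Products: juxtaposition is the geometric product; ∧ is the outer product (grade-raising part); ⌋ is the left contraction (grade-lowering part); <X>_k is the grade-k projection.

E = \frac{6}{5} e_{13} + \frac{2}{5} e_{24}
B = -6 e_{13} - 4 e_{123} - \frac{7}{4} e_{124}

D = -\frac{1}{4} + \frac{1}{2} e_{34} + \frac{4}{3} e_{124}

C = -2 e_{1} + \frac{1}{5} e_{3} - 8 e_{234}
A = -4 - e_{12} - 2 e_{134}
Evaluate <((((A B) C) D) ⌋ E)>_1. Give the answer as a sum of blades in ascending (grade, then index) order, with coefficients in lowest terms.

step 1: 4 e_{3} + \frac{55}{4} e_{4} + 24 e_{13} - \frac{19}{2} e_{23} + 8 e_{24} + 16 e_{123} + 7 e_{124}
step 2: -\frac{4}{5} - \frac{24}{5} e_{1} + \frac{19}{10} e_{2} - 16 e_{3} - 76 e_{4} - \frac{16}{5} e_{12} - 48 e_{13} + \frac{311}{2} e_{14} + 78 e_{23} - 46 e_{24} - \frac{11}{4} e_{34} + 19 e_{123} - 208 e_{124} - \frac{8}{5} e_{234} - \frac{7}{5} e_{1234}
step 3: \frac{33469}{120} + \frac{938}{15} e_{1} - \frac{24841}{120} e_{2} - \frac{482}{15} e_{3} + \frac{341}{15} e_{4} + \frac{617}{6} e_{12} + \frac{5513}{60} e_{13} - \frac{1481}{120} e_{14} - \frac{85}{2} e_{23} - \frac{339}{10} e_{24} + \frac{6149}{240} e_{34} - \frac{1261}{12} e_{123} + \frac{1243}{30} e_{124} + \frac{508}{5} e_{134} - \frac{1253}{20} e_{234} - \frac{271}{12} e_{1234}
step 4: \frac{6191}{50} - \frac{964}{25} e_{1} + \frac{682}{75} e_{2} + \frac{1876}{25} e_{3} + \frac{24841}{300} e_{4} + \frac{33469}{100} e_{13} + \frac{33469}{300} e_{24}
step 5: -\frac{964}{25} e_{1} + \frac{682}{75} e_{2} + \frac{1876}{25} e_{3} + \frac{24841}{300} e_{4}
Answer: -\frac{964}{25} e_{1} + \frac{682}{75} e_{2} + \frac{1876}{25} e_{3} + \frac{24841}{300} e_{4}


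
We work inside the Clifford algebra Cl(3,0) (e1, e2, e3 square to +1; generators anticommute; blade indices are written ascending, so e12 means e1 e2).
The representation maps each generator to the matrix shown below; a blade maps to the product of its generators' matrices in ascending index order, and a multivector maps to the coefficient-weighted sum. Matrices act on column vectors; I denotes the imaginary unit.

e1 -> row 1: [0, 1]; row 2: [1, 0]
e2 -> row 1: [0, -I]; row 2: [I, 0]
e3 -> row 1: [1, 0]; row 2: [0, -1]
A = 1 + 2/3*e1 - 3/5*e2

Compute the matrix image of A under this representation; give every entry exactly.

M = (1)*1 + (2/3)*rho(e1) + (-3/5)*rho(e2), summed entrywise (1 is the identity matrix):
Answer: row 1: [1, 2/3 + 3*I/5]; row 2: [2/3 - 3*I/5, 1]


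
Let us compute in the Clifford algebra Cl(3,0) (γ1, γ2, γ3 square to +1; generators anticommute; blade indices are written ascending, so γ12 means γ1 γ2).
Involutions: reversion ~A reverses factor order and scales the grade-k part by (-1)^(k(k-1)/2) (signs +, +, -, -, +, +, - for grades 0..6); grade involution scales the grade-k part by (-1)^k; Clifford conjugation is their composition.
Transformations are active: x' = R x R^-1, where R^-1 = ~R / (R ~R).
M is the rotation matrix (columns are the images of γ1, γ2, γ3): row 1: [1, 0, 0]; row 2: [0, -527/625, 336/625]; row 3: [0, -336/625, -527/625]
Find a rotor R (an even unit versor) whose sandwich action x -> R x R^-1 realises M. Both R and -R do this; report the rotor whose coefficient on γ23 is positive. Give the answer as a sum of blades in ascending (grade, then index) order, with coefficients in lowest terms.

Method: write R = a + b12*γ12 + b13*γ13 + b23*γ23 with a^2 + b12^2 + b13^2 + b23^2 = 1 (so R^-1 = ~R). Expanding the columns R e_j ~R gives tr M = 4a^2 - 1 and, from the antisymmetric part, M21 - M12 = -4a*b12, M13 - M31 = 4a*b13, M32 - M23 = -4a*b23.
Here tr M = -429/625, so a^2 = (1 + tr M)/4 = 49/625 and a = ±7/25. Taking a = 7/25: M21 - M12 = 0, M13 - M31 = 0, M32 - M23 = -672/625, giving b12 = 0, b13 = 0, b23 = 24/25, i.e. R = 7/25 + 24/25*γ23.
Its γ23 coefficient is already positive.
Answer: 7/25 + 24/25*γ23. Key observation: the double cover Spin(3) -> SO(3) sends R and -R to the same matrix (trace -429/625 here), so the stated sign of the γ23 coefficient is what selects one sheet.


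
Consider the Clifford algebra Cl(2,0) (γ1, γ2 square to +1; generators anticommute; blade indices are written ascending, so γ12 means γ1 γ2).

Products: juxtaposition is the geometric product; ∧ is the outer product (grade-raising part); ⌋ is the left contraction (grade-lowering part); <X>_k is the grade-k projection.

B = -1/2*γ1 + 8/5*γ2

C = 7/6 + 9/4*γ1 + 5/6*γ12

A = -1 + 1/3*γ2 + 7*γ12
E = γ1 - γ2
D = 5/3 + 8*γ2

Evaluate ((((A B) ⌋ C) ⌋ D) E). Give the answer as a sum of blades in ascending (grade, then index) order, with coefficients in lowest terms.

step 1: 8/15 + 117/10*γ1 + 19/10*γ2 + 1/6*γ12
step 2: 3217/120 - 23/60*γ1 + 39/4*γ2 + 4/9*γ12
step 3: 8833/72 + 3217/15*γ2
step 4: -3217/15 + 8833/72*γ1 - 8833/72*γ2 - 3217/15*γ12
Answer: -3217/15 + 8833/72*γ1 - 8833/72*γ2 - 3217/15*γ12


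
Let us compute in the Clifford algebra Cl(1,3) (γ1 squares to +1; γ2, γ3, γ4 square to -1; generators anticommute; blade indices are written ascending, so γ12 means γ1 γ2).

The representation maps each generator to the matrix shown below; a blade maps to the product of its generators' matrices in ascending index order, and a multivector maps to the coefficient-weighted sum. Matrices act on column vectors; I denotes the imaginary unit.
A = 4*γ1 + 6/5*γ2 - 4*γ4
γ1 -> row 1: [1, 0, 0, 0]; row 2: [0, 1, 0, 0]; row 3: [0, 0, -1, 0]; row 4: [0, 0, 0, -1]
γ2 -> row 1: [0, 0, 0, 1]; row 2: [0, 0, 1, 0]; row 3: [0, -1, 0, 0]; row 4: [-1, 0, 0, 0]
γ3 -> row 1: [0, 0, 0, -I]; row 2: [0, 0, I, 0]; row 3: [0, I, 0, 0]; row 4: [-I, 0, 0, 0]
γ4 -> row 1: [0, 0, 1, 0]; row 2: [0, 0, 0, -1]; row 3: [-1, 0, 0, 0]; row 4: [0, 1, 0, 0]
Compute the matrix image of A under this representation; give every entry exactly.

M = (4)*rho(γ1) + (6/5)*rho(γ2) + (-4)*rho(γ4), summed entrywise:
Answer: row 1: [4, 0, -4, 6/5]; row 2: [0, 4, 6/5, 4]; row 3: [4, -6/5, -4, 0]; row 4: [-6/5, -4, 0, -4]


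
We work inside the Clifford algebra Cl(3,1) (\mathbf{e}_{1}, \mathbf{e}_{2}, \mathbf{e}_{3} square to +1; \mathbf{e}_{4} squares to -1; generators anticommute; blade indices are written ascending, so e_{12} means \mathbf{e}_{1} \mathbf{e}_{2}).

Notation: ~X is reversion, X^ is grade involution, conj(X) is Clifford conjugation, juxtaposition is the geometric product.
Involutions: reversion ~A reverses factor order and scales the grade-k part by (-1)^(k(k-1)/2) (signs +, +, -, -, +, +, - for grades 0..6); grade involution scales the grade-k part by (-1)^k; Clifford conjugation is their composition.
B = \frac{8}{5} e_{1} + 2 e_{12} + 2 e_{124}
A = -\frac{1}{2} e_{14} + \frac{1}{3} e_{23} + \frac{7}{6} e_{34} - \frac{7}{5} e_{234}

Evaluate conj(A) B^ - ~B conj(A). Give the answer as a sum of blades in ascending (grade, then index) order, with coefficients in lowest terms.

first term: e_{2} + \frac{4}{5} e_{4} + \frac{52}{15} e_{13} + e_{24} - \frac{9}{5} e_{123} + 4 e_{134} - \frac{343}{75} e_{1234}
second term: e_{2} + \frac{4}{5} e_{4} - \frac{32}{15} e_{13} + e_{24} + \frac{9}{5} e_{123} + \frac{8}{5} e_{134} + \frac{7}{75} e_{1234}
Answer: \frac{28}{5} e_{13} - \frac{18}{5} e_{123} + \frac{12}{5} e_{134} - \frac{14}{3} e_{1234}


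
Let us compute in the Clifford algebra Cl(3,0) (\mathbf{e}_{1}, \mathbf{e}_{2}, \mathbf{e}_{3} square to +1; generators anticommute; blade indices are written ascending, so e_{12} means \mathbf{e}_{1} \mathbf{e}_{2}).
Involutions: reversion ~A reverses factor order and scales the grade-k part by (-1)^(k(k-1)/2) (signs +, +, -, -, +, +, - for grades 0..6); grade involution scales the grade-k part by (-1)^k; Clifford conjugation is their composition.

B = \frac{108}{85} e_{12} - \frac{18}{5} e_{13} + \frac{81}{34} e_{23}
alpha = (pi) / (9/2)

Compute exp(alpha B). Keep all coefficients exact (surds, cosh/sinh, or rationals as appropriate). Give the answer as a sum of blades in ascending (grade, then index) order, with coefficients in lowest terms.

B^2 term by term: the squares give (\frac{108}{85})^2*(e_{12})^2 + (-\frac{18}{5})^2*(e_{13})^2 + (\frac{81}{34})^2*(e_{23})^2 = \frac{11664}{7225}*(-1) + \frac{324}{25}*(-1) + \frac{6561}{1156}*(-1) = -\frac{81}{4} (each basis 2-blade squares to minus the product of its generators' squares); cross terms between blades sharing an index anticommute and cancel. So B^2 = -\frac{81}{4}.
B^2 = -\frac{81}{4} — circular case — the even/odd split gives cos and sin: l = \frac{9}{2}, alpha*l = \pi, so exp(alpha B) = cos(\pi) + (sin(\pi)/(\frac{9}{2}))*B = -1 + (0)*B.
Answer: -1


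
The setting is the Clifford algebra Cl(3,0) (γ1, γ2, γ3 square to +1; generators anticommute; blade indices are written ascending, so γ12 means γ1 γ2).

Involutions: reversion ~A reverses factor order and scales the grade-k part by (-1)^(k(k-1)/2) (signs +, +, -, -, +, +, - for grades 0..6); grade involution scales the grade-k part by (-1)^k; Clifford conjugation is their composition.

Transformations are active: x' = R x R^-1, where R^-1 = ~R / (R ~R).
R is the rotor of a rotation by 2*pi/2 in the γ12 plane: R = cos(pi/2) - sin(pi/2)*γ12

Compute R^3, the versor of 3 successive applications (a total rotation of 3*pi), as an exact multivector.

Rotor phase runs at HALF the rotation angle; powers of one rotor simply add phase, so after 3 steps in γ12 the phase is 3*pi/2 = 3*pi/2 and R^3 = cos(3*pi/2) - sin(3*pi/2)*γ12.
cos(3*pi/2) = 0 and sin(3*pi/2) = -1, so R^3 = γ12. The net rotation is 1*pi (after discarding 1 full turn, each of which contributes a factor -1 to the rotor); the rotor keeps the half-angle phase exactly.
Answer: γ12


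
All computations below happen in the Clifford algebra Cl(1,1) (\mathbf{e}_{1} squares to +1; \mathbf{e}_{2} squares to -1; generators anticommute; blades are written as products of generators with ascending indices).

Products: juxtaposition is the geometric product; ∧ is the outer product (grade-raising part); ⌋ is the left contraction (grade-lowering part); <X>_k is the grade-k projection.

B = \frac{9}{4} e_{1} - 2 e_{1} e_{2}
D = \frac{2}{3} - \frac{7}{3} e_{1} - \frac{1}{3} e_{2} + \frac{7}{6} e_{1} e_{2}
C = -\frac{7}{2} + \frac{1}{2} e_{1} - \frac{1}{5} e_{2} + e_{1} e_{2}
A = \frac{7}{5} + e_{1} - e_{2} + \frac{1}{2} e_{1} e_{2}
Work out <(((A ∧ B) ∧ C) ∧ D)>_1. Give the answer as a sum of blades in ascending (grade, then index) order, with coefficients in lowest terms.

step 1: \frac{63}{20} e_{1} - \frac{11}{20} e_{1} e_{2}
step 2: -\frac{441}{40} e_{1} + \frac{259}{200} e_{1} e_{2}
step 3: -\frac{147}{20} e_{1} + \frac{2723}{600} e_{1} e_{2}
step 4: -\frac{147}{20} e_{1}
Answer: -\frac{147}{20} e_{1}


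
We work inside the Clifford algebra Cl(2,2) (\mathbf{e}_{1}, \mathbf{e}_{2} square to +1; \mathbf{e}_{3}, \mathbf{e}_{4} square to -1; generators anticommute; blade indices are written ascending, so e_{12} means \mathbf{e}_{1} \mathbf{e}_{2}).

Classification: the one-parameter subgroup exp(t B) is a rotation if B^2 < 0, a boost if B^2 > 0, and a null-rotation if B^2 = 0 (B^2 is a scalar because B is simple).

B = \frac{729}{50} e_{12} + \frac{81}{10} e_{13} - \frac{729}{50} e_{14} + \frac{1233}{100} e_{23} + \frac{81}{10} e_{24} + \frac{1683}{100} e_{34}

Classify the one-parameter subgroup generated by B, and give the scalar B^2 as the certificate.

B^2 term by term: the squares give (\frac{729}{50})^2*(e_{12})^2 + (\frac{81}{10})^2*(e_{13})^2 + (-\frac{729}{50})^2*(e_{14})^2 + (\frac{1233}{100})^2*(e_{23})^2 + (\frac{81}{10})^2*(e_{24})^2 + (\frac{1683}{100})^2*(e_{34})^2 = \frac{531441}{2500}*(-1) + \frac{6561}{100}*(+1) + \frac{531441}{2500}*(+1) + \frac{1520289}{10000}*(+1) + \frac{6561}{100}*(+1) + \frac{2832489}{10000}*(-1) = 0 (each basis 2-blade squares to minus the product of its generators' squares); cross terms between blades sharing an index anticommute and cancel; the commuting (index-disjoint) pairs give grade-4 terms 2*c*c'*(blade product), which cancel blade by blade — e_{1234}: \frac{1226907}{2500} - \frac{6561}{50} - \frac{898857}{2500} = 0 — confirming B is simple. So B^2 = 0.
Answer: null-rotation, certificate B^2 = 0. Because 0 is invariant under every versor sandwich, the classification follows from its sign alone.


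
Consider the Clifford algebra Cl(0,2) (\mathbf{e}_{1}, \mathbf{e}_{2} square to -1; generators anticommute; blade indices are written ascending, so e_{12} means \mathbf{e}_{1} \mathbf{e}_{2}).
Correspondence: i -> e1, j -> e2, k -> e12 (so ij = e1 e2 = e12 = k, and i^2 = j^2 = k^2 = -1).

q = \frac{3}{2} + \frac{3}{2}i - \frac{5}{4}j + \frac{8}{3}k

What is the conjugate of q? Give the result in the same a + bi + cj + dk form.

In blades: q = \frac{3}{2} + \frac{3}{2} e_{1} - \frac{5}{4} e_{2} + \frac{8}{3} e_{12}.
Conjugation here is Clifford conjugation: the scalar is fixed and the grade-1 and grade-2 blades all flip sign, giving \frac{3}{2} - \frac{3}{2} e_{1} + \frac{5}{4} e_{2} - \frac{8}{3} e_{12}; translating back:
Answer: \frac{3}{2} - \frac{3}{2}i + \frac{5}{4}j - \frac{8}{3}k


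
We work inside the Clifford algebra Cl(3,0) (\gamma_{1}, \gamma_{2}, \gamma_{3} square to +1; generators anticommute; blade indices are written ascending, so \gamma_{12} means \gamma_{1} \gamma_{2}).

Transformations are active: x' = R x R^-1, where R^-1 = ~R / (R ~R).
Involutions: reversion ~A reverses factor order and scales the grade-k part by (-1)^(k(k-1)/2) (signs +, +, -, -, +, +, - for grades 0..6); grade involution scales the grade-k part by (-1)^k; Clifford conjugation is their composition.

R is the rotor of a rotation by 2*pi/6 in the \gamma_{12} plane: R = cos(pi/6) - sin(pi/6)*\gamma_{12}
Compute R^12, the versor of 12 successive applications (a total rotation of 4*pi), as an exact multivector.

Because a rotor carries half the rotation angle, composing 12 copies of this \gamma_{12}-plane rotor multiplies the phase: 12*(pi/6) = 2 \pi, hence R^12 = cos(2 \pi) - sin(2 \pi)*\gamma_{12}.
cos(2 \pi) = 1 and sin(2 \pi) = 0, so R^12 = 1. The total rotation 4*pi is 2 full turns, so every vector returns to itself, yet the rotor is +1, back on the identity sheet (an even number of 2*pi turns).
Answer: 1


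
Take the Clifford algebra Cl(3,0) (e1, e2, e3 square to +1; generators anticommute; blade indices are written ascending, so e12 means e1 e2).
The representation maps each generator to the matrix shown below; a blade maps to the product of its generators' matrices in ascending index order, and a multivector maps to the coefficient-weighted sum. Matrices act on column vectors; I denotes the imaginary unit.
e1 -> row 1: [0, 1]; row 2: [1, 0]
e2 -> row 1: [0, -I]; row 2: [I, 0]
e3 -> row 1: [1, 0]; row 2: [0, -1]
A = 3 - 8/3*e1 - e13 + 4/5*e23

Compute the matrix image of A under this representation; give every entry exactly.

Bivector images (products of the table entries): rho(e13) = rho(e1)rho(e3) = row 1: [0, -1]; row 2: [1, 0]; rho(e23) = rho(e2)rho(e3) = row 1: [0, I]; row 2: [I, 0].
M = (3)*1 + (-8/3)*rho(e1) + (-1)*rho(e13) + (4/5)*rho(e23), summed entrywise (1 is the identity matrix):
Answer: row 1: [3, -5/3 + 4*I/5]; row 2: [-11/3 + 4*I/5, 3]


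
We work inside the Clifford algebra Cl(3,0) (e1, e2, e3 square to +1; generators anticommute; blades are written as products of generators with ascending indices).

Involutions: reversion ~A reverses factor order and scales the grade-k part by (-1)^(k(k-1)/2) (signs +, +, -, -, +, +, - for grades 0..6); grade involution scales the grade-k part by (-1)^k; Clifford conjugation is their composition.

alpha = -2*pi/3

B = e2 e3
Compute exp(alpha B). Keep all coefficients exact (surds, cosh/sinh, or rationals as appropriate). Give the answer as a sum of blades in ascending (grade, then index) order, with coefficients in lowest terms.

B^2 = (1)^2*(e2 e3)^2 = 1*(-1) = -1 (a basis 2-blade squares to minus the product of its generators' squares).
B^2 = -1 — the negative square puts this in the circular regime; l = 1, alpha*l = -2*pi/3, so exp(alpha B) = cos(-2*pi/3) + (sin(-2*pi/3)/1)*B = -1/2 + (-sqrt(3)/2)*B.
Answer: -1/2 - sqrt(3)/2*e2 e3


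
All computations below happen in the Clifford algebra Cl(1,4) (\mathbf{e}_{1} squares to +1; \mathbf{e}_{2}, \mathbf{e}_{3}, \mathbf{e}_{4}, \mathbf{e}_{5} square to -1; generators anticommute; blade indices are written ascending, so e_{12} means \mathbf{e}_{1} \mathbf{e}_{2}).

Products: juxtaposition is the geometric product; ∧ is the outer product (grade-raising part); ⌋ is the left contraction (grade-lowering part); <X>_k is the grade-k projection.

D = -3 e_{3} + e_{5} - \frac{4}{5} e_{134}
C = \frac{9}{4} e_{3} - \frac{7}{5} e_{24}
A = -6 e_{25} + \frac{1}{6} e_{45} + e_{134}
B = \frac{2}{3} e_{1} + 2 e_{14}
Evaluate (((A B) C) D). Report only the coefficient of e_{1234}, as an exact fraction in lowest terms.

step 1: -2 e_{3} + \frac{1}{3} e_{15} + \frac{2}{3} e_{34} - 4 e_{125} + \frac{1}{9} e_{145} + 12 e_{1245}
step 2: \frac{9}{2} + \frac{3}{2} e_{4} + \frac{84}{5} e_{15} + \frac{14}{15} e_{23} - \frac{7}{45} e_{125} - \frac{3}{4} e_{135} - \frac{28}{5} e_{145} - \frac{14}{5} e_{234} + 9 e_{1235} - \frac{7}{15} e_{1245} + \frac{1}{4} e_{1345} + 27 e_{12345}
step 3: -\frac{84}{5} e_{1} + \frac{14}{5} e_{2} - \frac{27}{2} e_{3} + \frac{43}{10} e_{5} + \frac{539}{225} e_{12} + \frac{39}{20} e_{13} + \frac{28}{5} e_{14} + \frac{9}{4} e_{15} + \frac{42}{5} e_{24} + \frac{108}{5} e_{25} + \frac{9}{2} e_{34} + \frac{112}{25} e_{35} + \frac{9}{10} e_{45} - 9 e_{123} + \frac{91}{75} e_{124} - 27 e_{125} - \frac{77}{20} e_{134} + \frac{252}{5} e_{135} + \frac{3}{4} e_{145} + \frac{14}{25} e_{235} - \frac{36}{5} e_{245} + \frac{336}{25} e_{345} - 27 e_{1234} - \frac{7}{15} e_{1235} + 81 e_{1245} + \frac{84}{5} e_{1345} - \frac{602}{225} e_{2345} + \frac{7}{5} e_{12345}
Answer: -27


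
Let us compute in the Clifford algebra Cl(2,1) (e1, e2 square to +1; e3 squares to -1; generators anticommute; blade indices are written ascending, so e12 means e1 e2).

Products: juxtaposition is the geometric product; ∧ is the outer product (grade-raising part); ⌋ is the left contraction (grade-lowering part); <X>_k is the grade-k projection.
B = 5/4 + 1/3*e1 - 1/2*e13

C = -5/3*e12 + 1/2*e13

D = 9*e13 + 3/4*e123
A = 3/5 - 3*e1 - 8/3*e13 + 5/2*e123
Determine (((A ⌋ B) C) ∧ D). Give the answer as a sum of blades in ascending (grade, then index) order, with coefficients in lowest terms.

step 1: 13/12 + 1/5*e1 + 3/2*e3 - 3/10*e13
step 2: -3/20 + 3/4*e1 - 1/3*e2 + 1/10*e3 - 65/36*e12 + 13/24*e13 + 1/2*e23 - 5/2*e123
step 3: -27/20*e13 + 231/80*e123
Answer: -27/20*e13 + 231/80*e123


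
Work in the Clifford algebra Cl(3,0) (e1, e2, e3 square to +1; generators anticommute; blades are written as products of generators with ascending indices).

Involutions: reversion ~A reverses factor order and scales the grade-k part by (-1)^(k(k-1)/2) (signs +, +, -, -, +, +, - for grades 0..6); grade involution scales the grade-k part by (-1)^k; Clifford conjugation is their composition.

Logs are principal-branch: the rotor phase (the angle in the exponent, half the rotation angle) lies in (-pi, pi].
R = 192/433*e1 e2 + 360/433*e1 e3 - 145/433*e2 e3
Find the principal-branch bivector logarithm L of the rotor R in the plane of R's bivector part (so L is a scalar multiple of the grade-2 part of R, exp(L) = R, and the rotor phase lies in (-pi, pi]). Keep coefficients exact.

The scalar part of R is 0, which fixes the principal-branch rotor phase; the unit plane is then the bivector part divided by the sine of that phase, and L is that plane scaled by the phase.
Concretely: cos(phase) = 0 gives phase = ±pi/2, and since phase/sin(phase) is even the sign is immaterial: L = (phase/sin(phase)) * <R>_2 = (pi/2) * <R>_2.
Answer: 96*pi/433*e1 e2 + 180*pi/433*e1 e3 - 145*pi/866*e2 e3


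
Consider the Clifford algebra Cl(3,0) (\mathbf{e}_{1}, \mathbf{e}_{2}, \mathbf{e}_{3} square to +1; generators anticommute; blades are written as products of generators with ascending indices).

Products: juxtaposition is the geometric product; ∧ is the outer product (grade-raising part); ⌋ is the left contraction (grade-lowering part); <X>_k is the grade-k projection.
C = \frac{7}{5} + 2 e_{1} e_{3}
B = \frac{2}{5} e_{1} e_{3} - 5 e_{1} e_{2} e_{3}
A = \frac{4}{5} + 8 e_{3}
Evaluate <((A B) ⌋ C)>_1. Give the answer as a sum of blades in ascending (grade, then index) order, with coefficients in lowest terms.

step 1: -\frac{16}{5} e_{1} - 40 e_{1} e_{2} + \frac{8}{25} e_{1} e_{3} - 4 e_{1} e_{2} e_{3}
step 2: -\frac{16}{25} - \frac{32}{5} e_{3}
step 3: -\frac{32}{5} e_{3}
Answer: -\frac{32}{5} e_{3}


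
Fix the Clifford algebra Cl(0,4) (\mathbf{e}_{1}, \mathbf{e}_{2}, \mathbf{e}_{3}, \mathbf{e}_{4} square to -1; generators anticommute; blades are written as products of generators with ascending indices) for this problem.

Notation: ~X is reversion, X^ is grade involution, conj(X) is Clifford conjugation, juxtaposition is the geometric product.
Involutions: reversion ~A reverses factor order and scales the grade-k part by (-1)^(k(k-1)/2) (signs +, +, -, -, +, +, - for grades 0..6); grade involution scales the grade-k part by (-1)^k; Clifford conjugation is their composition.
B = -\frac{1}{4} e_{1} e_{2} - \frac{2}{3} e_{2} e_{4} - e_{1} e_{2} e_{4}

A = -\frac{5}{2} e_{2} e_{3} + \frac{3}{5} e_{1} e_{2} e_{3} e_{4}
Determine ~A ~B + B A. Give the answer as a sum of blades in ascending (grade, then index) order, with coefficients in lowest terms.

first term: \frac{3}{5} e_{3} + \frac{41}{40} e_{1} e_{3} + \frac{91}{60} e_{3} e_{4} + \frac{5}{2} e_{1} e_{3} e_{4}
second term: \frac{3}{5} e_{3} - \frac{41}{40} e_{1} e_{3} - \frac{91}{60} e_{3} e_{4} - \frac{5}{2} e_{1} e_{3} e_{4}
Answer: \frac{6}{5} e_{3}
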